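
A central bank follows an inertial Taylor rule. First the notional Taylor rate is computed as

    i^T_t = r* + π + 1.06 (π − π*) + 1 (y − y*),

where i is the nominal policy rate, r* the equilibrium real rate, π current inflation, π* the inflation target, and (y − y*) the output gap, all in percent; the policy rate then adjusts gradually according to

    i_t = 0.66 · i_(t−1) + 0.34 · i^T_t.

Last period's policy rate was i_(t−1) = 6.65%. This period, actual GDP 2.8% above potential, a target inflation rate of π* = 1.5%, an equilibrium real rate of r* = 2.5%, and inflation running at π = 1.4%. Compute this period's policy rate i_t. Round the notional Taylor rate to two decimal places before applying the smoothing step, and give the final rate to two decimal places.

6.63%

Output 2.8% above potential → (y − y*) = 2.8.
i^T_t = 2.5 + 1.4 + 1.06 × (1.4 − 1.5) + 1 × 2.8
   = 2.5 + 1.4 − 0.106 + 2.8 = 6.59
i_t = 0.66 × 6.65 + 0.34 × 6.59 = 4.389 + 2.2406 = 6.63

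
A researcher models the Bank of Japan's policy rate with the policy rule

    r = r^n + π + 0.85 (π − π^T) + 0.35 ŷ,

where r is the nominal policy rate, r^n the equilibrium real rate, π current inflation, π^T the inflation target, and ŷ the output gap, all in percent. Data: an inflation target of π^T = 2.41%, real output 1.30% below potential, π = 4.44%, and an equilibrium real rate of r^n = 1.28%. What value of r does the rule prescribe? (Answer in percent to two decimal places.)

Output 1.30% below potential → ŷ = -1.30.
r = 1.28 + 4.44 + 0.85 × (4.44 − 2.41) + 0.35 × (-1.30)
   = 1.28 + 4.44 + 1.7255 − 0.455 = 6.99

6.99%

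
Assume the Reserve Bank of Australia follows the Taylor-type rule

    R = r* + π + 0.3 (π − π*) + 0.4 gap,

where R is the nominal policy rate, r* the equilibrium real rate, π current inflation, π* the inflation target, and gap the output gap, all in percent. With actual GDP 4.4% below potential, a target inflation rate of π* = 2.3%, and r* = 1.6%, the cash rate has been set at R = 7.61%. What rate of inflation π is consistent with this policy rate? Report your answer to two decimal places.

6.51%

Output 4.4% below potential → gap = -4.4.
Collecting π: R = r* + (1 + 0.3) π − 0.3 π* + 0.4 gap
1.3 π = 7.61 − 1.6 + 0.3 × 2.3 − 0.4 × (-4.4) = 8.46
π = 8.46 / 1.3 = 6.51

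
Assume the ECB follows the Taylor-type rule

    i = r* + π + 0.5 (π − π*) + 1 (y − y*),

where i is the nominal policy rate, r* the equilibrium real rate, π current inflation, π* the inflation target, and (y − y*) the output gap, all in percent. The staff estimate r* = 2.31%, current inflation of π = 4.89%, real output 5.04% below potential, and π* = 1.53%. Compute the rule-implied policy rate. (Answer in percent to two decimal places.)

Output 5.04% below potential → (y − y*) = -5.04.
i = 2.31 + 4.89 + 0.5 × (4.89 − 1.53) + 1 × (-5.04)
   = 2.31 + 4.89 + 1.68 − 5.04 = 3.84

3.84%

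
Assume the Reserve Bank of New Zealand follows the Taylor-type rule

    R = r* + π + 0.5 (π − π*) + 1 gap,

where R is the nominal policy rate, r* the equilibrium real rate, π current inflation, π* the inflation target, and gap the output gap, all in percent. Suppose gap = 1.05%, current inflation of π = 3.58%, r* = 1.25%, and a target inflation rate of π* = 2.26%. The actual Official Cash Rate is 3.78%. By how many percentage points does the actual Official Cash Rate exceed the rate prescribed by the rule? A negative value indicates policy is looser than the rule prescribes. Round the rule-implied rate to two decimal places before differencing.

R = 1.25 + 3.58 + 0.5 × (3.58 − 2.26) + 1 × 1.05
   = 1.25 + 3.58 + 0.66 + 1.05 = 6.54
Deviation = 3.78 − 6.54 = -2.76 pp.

-2.76 pp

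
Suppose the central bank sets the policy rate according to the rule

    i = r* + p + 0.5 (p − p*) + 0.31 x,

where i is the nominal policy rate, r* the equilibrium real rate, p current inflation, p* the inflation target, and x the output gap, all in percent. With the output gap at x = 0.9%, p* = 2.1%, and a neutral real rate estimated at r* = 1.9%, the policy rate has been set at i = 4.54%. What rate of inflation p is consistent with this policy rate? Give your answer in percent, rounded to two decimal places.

Collecting p: i = r* + (1 + 0.5) p − 0.5 p* + 0.31 x
1.5 p = 4.54 − 1.9 + 0.5 × 2.1 − 0.31 × 0.9 = 3.411
p = 3.411 / 1.5 = 2.27

2.27%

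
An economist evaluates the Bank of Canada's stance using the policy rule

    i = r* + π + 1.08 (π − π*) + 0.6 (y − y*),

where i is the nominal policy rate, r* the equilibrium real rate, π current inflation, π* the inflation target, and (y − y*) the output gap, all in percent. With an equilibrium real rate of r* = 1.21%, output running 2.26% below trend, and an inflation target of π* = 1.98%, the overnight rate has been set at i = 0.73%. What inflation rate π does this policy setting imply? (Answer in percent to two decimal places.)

Output 2.26% below potential → (y − y*) = -2.26.
Collecting π: i = r* + (1 + 1.08) π − 1.08 π* + 0.6 (y − y*)
2.08 π = 0.73 − 1.21 + 1.08 × 1.98 − 0.6 × (-2.26) = 3.0144
π = 3.0144 / 2.08 = 1.45

1.45%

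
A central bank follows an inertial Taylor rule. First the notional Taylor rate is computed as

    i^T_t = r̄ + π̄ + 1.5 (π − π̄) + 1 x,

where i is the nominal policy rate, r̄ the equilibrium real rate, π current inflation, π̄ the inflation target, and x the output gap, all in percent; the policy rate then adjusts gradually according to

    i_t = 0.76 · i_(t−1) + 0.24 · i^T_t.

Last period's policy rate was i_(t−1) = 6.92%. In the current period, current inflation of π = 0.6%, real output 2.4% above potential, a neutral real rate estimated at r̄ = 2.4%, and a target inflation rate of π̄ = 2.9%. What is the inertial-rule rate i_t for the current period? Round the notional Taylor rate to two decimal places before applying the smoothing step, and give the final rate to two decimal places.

6.28%

Output 2.4% above potential → x = 2.4.
i^T_t = 2.4 + 2.9 + 1.5 × (0.6 − 2.9) + 1 × 2.4
   = 2.4 + 2.9 − 3.45 + 2.4 = 4.25
i_t = 0.76 × 6.92 + 0.24 × 4.25 = 5.2592 + 1.02 = 6.28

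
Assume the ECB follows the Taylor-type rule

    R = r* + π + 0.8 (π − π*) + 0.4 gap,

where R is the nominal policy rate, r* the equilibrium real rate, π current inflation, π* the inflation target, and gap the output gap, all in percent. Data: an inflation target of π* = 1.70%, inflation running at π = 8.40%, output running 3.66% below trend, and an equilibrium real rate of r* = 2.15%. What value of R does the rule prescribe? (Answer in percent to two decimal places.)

14.45%

Output 3.66% below potential → gap = -3.66.
R = 2.15 + 8.40 + 0.8 × (8.40 − 1.70) + 0.4 × (-3.66)
   = 2.15 + 8.4 + 5.36 − 1.464 = 14.45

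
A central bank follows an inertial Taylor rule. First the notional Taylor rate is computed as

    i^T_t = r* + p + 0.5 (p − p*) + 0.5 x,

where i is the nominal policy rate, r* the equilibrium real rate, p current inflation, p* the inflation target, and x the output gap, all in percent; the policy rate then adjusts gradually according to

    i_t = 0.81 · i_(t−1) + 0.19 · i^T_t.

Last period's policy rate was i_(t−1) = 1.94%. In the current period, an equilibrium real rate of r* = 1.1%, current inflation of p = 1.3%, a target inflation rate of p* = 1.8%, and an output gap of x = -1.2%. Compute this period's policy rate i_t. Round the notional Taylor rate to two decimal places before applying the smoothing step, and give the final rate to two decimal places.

i^T_t = 1.1 + 1.3 + 0.5 × (1.3 − 1.8) + 0.5 × (-1.2)
   = 1.1 + 1.3 − 0.25 − 0.6 = 1.55
i_t = 0.81 × 1.94 + 0.19 × 1.55 = 1.5714 + 0.2945 = 1.87

1.87%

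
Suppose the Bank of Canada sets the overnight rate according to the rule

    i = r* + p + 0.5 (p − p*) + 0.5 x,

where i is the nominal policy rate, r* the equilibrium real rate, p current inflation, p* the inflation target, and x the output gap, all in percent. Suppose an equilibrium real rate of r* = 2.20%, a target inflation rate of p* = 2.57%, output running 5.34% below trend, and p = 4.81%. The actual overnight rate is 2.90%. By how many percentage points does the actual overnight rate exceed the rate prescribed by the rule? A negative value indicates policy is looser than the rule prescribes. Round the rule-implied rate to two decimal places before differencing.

-2.56 pp

Output 5.34% below potential → x = -5.34.
i = 2.20 + 4.81 + 0.5 × (4.81 − 2.57) + 0.5 × (-5.34)
   = 2.20 + 4.81 + 1.12 − 2.67 = 5.46
Deviation = 2.90 − 5.46 = -2.56 pp.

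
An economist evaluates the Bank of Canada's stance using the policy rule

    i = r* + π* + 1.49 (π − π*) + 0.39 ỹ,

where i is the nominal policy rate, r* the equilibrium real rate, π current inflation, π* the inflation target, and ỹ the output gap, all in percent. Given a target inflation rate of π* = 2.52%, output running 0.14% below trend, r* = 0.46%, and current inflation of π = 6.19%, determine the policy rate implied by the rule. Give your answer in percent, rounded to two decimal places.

8.39%

Output 0.14% below potential → ỹ = -0.14.
i = 0.46 + 2.52 + 1.49 × (6.19 − 2.52) + 0.39 × (-0.14)
   = 0.46 + 2.52 + 5.4683 − 0.0546 = 8.39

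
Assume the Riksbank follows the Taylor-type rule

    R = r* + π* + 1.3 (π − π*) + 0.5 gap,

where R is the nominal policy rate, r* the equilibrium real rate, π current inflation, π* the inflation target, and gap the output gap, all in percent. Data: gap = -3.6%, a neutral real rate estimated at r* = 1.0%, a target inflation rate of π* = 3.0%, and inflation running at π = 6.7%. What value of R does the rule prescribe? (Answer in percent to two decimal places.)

R = 1.0 + 3.0 + 1.3 × (6.7 − 3.0) + 0.5 × (-3.6)
   = 1.0 + 3 + 4.81 − 1.8 = 7.01

7.01%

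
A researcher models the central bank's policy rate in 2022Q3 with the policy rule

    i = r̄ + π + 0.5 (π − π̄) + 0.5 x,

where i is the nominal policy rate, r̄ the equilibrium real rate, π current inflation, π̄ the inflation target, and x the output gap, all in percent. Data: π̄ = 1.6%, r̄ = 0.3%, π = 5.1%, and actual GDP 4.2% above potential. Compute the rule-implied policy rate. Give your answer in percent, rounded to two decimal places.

Output 4.2% above potential → x = 4.2.
i = 0.3 + 5.1 + 0.5 × (5.1 − 1.6) + 0.5 × 4.2
   = 0.3 + 5.1 + 1.75 + 2.1 = 9.25

9.25%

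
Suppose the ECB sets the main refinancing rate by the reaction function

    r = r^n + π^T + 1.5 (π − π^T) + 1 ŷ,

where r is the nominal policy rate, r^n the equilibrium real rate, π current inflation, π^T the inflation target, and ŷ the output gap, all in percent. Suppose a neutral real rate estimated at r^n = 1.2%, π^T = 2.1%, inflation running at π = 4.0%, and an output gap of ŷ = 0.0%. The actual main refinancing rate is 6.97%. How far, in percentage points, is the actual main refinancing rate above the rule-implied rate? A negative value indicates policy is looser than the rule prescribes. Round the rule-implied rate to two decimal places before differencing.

r = 1.2 + 2.1 + 1.5 × (4.0 − 2.1) + 1 × 0.0
   = 1.2 + 2.1 + 2.85 + 0 = 6.15
Deviation = 6.97 − 6.15 = 0.82 pp.

0.82 pp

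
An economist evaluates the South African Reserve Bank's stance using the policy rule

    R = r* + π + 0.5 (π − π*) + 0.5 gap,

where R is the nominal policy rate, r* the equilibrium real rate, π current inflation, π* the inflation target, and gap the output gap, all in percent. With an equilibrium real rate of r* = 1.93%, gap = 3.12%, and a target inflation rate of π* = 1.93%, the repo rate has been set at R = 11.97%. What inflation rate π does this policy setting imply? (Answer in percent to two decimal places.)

6.30%

Collecting π: R = r* + (1 + 0.5) π − 0.5 π* + 0.5 gap
1.5 π = 11.97 − 1.93 + 0.5 × 1.93 − 0.5 × 3.12 = 9.445
π = 9.445 / 1.5 = 6.30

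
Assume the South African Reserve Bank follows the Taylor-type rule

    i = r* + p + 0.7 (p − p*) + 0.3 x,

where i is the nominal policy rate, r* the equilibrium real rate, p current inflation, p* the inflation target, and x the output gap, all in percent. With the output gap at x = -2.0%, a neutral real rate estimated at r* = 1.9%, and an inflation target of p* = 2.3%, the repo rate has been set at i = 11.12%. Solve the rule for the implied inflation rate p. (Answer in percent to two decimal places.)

Collecting p: i = r* + (1 + 0.7) p − 0.7 p* + 0.3 x
1.7 p = 11.12 − 1.9 + 0.7 × 2.3 − 0.3 × (-2.0) = 11.43
p = 11.43 / 1.7 = 6.72

6.72%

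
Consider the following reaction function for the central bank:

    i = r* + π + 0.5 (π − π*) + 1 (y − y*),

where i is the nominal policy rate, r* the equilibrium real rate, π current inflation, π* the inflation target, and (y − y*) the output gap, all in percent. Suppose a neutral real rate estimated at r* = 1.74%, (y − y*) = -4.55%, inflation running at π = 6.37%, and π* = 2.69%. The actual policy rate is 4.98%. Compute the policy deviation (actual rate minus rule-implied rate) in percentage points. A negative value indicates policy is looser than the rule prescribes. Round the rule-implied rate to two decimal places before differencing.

i = 1.74 + 6.37 + 0.5 × (6.37 − 2.69) + 1 × (-4.55)
   = 1.74 + 6.37 + 1.84 − 4.55 = 5.40
Deviation = 4.98 − 5.40 = -0.42 pp.

-0.42 pp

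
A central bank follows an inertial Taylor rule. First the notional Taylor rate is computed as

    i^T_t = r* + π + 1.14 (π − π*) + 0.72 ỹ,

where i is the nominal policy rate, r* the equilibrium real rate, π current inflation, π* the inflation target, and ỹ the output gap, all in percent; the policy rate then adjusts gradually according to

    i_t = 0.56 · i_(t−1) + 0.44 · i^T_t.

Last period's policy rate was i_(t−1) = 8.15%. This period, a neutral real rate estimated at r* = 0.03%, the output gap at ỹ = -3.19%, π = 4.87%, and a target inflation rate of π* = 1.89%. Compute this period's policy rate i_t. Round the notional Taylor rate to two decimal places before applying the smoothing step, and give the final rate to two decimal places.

i^T_t = 0.03 + 4.87 + 1.14 × (4.87 − 1.89) + 0.72 × (-3.19)
   = 0.03 + 4.87 + 3.3972 − 2.2968 = 6.00
i_t = 0.56 × 8.15 + 0.44 × 6.00 = 4.564 + 2.64 = 7.20

7.20%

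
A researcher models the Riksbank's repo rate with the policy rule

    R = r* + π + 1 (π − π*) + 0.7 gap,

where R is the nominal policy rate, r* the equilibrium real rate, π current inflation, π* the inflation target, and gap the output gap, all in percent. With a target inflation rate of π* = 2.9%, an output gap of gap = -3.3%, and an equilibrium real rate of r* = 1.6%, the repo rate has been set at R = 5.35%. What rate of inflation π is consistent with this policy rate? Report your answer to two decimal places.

4.48%

Collecting π: R = r* + (1 + 1) π − 1 π* + 0.7 gap
2 π = 5.35 − 1.6 + 1 × 2.9 − 0.7 × (-3.3) = 8.96
π = 8.96 / 2 = 4.48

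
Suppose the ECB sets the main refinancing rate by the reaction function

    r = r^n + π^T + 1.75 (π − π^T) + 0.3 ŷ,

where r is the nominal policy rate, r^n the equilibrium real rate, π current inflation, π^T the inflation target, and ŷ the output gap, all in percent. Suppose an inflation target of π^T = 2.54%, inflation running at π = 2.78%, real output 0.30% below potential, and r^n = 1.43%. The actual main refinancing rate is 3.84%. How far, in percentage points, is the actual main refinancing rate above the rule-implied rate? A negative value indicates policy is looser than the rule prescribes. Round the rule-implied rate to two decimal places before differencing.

-0.46 pp

Output 0.30% below potential → ŷ = -0.30.
r = 1.43 + 2.54 + 1.75 × (2.78 − 2.54) + 0.3 × (-0.30)
   = 1.43 + 2.54 + 0.42 − 0.09 = 4.30
Deviation = 3.84 − 4.30 = -0.46 pp.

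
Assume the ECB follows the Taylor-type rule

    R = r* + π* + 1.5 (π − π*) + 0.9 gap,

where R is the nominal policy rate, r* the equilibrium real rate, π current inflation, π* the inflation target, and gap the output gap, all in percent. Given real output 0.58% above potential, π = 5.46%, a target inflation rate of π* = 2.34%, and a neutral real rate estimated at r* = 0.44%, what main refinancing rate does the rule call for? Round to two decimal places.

Output 0.58% above potential → gap = 0.58.
R = 0.44 + 2.34 + 1.5 × (5.46 − 2.34) + 0.9 × 0.58
   = 0.44 + 2.34 + 4.68 + 0.522 = 7.98

7.98%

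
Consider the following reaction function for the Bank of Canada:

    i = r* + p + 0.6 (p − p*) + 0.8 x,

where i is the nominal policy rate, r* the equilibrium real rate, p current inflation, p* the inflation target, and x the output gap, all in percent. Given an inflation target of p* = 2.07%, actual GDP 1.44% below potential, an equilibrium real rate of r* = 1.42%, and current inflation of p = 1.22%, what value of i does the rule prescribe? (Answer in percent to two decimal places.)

Output 1.44% below potential → x = -1.44.
i = 1.42 + 1.22 + 0.6 × (1.22 − 2.07) + 0.8 × (-1.44)
   = 1.42 + 1.22 − 0.51 − 1.152 = 0.98

0.98%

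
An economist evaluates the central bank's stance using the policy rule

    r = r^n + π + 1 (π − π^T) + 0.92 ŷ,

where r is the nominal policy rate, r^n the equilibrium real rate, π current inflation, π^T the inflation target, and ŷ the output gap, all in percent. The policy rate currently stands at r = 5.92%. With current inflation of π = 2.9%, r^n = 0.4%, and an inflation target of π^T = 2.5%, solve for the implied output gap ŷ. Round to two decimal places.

0.92 ŷ = 5.92 − 0.4 − 2.9 − 1 × (2.9 − 2.5) = 2.22
ŷ = 2.22 / 0.92 = 2.41

2.41%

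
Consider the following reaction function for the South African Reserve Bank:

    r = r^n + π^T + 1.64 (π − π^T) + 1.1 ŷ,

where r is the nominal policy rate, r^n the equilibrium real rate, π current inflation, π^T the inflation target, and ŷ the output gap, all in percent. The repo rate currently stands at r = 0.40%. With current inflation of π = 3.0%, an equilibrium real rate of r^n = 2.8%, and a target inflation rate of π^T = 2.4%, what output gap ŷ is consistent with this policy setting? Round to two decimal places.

1.1 ŷ = 0.40 − 2.8 − 2.4 − 1.64 × (3.0 − 2.4) = -5.784
ŷ = -5.784 / 1.1 = -5.26

-5.26%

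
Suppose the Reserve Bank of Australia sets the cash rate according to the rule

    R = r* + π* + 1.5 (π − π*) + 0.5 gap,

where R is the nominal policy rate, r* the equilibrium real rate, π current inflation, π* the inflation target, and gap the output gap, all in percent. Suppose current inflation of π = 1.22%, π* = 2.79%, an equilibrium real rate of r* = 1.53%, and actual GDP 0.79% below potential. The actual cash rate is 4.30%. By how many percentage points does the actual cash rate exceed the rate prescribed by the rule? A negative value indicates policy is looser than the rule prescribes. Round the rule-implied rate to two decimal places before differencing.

Output 0.79% below potential → gap = -0.79.
R = 1.53 + 2.79 + 1.5 × (1.22 − 2.79) + 0.5 × (-0.79)
   = 1.53 + 2.79 − 2.355 − 0.395 = 1.57
Deviation = 4.30 − 1.57 = 2.73 pp.

2.73 pp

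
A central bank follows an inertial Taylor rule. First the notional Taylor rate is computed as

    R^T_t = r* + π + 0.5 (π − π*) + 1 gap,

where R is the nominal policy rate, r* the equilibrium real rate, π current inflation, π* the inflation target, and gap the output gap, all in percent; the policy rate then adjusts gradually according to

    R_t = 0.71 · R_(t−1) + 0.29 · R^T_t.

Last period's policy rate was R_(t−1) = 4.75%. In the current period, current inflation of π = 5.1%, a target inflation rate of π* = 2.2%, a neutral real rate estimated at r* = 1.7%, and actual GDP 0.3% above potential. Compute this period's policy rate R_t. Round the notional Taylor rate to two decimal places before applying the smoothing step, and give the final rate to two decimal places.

5.85%

Output 0.3% above potential → gap = 0.3.
R^T_t = 1.7 + 5.1 + 0.5 × (5.1 − 2.2) + 1 × 0.3
   = 1.7 + 5.1 + 1.45 + 0.3 = 8.55
R_t = 0.71 × 4.75 + 0.29 × 8.55 = 3.3725 + 2.4795 = 5.85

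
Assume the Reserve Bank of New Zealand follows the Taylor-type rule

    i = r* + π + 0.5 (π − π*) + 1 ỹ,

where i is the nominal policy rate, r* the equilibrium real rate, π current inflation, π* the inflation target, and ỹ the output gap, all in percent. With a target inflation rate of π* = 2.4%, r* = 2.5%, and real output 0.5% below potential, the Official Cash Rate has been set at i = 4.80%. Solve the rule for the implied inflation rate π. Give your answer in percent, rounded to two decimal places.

Output 0.5% below potential → ỹ = -0.5.
Collecting π: i = r* + (1 + 0.5) π − 0.5 π* + 1 ỹ
1.5 π = 4.80 − 2.5 + 0.5 × 2.4 − 1 × (-0.5) = 4
π = 4 / 1.5 = 2.67

2.67%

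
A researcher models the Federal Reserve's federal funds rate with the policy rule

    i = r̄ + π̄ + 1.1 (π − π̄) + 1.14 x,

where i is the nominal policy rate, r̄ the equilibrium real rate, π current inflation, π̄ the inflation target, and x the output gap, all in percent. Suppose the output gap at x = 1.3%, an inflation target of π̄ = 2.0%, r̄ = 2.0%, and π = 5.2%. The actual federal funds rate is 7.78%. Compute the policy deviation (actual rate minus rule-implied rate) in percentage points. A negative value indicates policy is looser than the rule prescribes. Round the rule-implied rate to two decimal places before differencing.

i = 2.0 + 2.0 + 1.1 × (5.2 − 2.0) + 1.14 × 1.3
   = 2.0 + 2 + 3.52 + 1.482 = 9.00
Deviation = 7.78 − 9.00 = -1.22 pp.

-1.22 pp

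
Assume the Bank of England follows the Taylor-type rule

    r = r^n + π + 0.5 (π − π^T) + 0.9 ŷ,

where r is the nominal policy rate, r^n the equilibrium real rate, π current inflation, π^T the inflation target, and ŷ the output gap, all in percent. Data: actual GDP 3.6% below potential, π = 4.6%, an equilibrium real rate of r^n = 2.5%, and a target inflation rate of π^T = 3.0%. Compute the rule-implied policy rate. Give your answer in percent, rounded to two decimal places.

Output 3.6% below potential → ŷ = -3.6.
r = 2.5 + 4.6 + 0.5 × (4.6 − 3.0) + 0.9 × (-3.6)
   = 2.5 + 4.6 + 0.8 − 3.24 = 4.66

4.66%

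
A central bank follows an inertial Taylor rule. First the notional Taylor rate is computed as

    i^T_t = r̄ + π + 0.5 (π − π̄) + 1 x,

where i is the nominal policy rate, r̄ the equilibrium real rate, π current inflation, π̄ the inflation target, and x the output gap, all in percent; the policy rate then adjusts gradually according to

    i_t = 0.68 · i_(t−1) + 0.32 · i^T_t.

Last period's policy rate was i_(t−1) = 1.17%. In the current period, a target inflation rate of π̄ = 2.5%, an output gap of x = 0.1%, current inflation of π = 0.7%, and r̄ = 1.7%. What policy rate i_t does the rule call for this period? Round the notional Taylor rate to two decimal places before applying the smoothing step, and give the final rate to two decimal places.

i^T_t = 1.7 + 0.7 + 0.5 × (0.7 − 2.5) + 1 × 0.1
   = 1.7 + 0.7 − 0.9 + 0.1 = 1.60
i_t = 0.68 × 1.17 + 0.32 × 1.60 = 0.7956 + 0.512 = 1.31

1.31%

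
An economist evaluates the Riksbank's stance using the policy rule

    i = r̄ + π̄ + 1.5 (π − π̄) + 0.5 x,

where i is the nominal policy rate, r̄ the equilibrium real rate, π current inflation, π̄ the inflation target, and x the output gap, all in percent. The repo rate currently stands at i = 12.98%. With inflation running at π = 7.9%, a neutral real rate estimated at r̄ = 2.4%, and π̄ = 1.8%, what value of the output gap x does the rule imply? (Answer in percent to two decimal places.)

0.5 x = 12.98 − 2.4 − 1.8 − 1.5 × (7.9 − 1.8) = -0.37
x = -0.37 / 0.5 = -0.74

-0.74%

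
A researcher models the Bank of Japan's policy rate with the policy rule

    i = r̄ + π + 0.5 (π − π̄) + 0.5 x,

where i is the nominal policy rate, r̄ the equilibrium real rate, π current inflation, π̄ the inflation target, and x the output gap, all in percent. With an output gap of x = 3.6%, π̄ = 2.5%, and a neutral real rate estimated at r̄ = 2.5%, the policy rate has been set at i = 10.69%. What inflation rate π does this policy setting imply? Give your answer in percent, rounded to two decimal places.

5.09%

Collecting π: i = r̄ + (1 + 0.5) π − 0.5 π̄ + 0.5 x
1.5 π = 10.69 − 2.5 + 0.5 × 2.5 − 0.5 × 3.6 = 7.64
π = 7.64 / 1.5 = 5.09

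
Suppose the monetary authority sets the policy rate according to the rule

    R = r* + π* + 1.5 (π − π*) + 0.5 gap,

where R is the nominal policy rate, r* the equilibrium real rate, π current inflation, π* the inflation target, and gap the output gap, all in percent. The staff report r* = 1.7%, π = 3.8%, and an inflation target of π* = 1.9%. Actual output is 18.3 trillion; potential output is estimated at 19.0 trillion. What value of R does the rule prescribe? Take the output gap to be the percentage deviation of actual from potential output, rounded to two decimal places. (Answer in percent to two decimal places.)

Output gap = 100 × (18.3 − 19.0) / 19.0 = -3.68%.
R = 1.70 + 1.90 + 1.5 × (3.80 − 1.90) + 0.5 × (-3.68)
   = 1.70 + 1.9 + 2.85 − 1.84 = 4.61

4.61%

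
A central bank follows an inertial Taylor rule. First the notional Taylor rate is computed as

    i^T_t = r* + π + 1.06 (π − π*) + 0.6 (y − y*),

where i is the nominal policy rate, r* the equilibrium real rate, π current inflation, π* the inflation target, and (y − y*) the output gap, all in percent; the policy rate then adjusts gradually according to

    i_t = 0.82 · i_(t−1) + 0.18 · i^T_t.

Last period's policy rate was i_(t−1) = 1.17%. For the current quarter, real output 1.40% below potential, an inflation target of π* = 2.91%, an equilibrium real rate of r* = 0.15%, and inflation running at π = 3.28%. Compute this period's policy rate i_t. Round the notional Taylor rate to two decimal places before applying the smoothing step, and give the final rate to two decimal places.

Output 1.40% below potential → (y − y*) = -1.40.
i^T_t = 0.15 + 3.28 + 1.06 × (3.28 − 2.91) + 0.6 × (-1.40)
   = 0.15 + 3.28 + 0.3922 − 0.84 = 2.98
i_t = 0.82 × 1.17 + 0.18 × 2.98 = 0.9594 + 0.5364 = 1.50

1.50%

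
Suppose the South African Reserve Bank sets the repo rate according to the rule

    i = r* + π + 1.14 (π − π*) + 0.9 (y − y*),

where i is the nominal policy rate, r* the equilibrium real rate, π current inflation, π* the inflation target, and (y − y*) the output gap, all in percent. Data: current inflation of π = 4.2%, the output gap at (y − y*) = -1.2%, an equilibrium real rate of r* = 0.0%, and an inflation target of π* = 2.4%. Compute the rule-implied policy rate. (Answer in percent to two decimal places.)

5.17%

i = 0.0 + 4.2 + 1.14 × (4.2 − 2.4) + 0.9 × (-1.2)
   = 0.0 + 4.2 + 2.052 − 1.08 = 5.17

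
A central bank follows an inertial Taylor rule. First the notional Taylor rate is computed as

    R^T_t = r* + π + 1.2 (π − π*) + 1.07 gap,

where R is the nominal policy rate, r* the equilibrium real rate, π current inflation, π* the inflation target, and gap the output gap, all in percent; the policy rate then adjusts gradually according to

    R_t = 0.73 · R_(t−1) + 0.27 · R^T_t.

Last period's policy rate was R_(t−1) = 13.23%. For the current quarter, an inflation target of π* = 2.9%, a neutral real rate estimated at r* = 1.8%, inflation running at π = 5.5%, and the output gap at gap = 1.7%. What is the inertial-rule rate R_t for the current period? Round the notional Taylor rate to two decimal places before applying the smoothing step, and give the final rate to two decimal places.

12.96%

R^T_t = 1.8 + 5.5 + 1.2 × (5.5 − 2.9) + 1.07 × 1.7
   = 1.8 + 5.5 + 3.12 + 1.819 = 12.24
R_t = 0.73 × 13.23 + 0.27 × 12.24 = 9.6579 + 3.3048 = 12.96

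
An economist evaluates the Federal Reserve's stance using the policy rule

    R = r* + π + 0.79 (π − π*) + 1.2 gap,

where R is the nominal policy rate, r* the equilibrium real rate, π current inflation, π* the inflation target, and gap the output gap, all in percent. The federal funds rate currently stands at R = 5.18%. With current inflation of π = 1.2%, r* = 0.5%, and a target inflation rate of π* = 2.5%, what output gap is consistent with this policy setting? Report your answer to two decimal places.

3.76%

1.2 gap = 5.18 − 0.5 − 1.2 − 0.79 × (1.2 − 2.5) = 4.507
gap = 4.507 / 1.2 = 3.76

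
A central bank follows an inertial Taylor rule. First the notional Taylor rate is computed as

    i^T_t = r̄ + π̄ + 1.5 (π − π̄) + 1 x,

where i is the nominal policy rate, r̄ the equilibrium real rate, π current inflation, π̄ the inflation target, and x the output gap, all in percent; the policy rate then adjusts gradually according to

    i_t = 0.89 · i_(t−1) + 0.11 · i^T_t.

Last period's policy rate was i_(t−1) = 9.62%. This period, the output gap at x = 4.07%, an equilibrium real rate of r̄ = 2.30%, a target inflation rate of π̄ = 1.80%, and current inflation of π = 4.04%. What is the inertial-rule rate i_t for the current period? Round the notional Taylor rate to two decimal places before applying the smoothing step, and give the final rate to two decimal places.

i^T_t = 2.30 + 1.80 + 1.5 × (4.04 − 1.80) + 1 × 4.07
   = 2.30 + 1.8 + 3.36 + 4.07 = 11.53
i_t = 0.89 × 9.62 + 0.11 × 11.53 = 8.5618 + 1.2683 = 9.83

9.83%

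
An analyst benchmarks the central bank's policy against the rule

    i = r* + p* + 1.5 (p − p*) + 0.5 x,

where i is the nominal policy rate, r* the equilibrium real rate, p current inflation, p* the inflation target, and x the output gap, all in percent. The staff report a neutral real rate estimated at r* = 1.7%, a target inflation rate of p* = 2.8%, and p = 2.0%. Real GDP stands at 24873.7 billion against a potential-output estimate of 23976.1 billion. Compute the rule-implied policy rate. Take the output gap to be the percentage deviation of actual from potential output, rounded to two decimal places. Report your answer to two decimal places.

5.17%

Output gap = 100 × (24873.7 − 23976.1) / 23976.1 = 3.74%.
i = 1.70 + 2.80 + 1.5 × (2.00 − 2.80) + 0.5 × 3.74
   = 1.70 + 2.8 − 1.2 + 1.87 = 5.17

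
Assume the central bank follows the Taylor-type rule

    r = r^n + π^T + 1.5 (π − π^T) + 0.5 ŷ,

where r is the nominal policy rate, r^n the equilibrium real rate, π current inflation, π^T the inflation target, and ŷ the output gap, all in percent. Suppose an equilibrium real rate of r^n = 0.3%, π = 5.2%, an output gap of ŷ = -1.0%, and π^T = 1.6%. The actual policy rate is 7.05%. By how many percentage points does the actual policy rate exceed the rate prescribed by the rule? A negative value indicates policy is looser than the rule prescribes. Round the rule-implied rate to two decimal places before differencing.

0.25 pp

r = 0.3 + 1.6 + 1.5 × (5.2 − 1.6) + 0.5 × (-1.0)
   = 0.3 + 1.6 + 5.4 − 0.5 = 6.80
Deviation = 7.05 − 6.80 = 0.25 pp.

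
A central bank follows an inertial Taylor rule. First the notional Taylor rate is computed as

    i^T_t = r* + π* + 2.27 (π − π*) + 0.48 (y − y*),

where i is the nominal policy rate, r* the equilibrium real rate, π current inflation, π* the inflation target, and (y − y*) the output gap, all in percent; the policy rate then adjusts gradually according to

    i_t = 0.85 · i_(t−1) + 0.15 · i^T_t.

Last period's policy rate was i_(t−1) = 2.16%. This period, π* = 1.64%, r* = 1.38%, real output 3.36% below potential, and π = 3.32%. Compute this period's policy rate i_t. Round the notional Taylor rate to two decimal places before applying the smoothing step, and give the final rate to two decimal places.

Output 3.36% below potential → (y − y*) = -3.36.
i^T_t = 1.38 + 1.64 + 2.27 × (3.32 − 1.64) + 0.48 × (-3.36)
   = 1.38 + 1.64 + 3.8136 − 1.6128 = 5.22
i_t = 0.85 × 2.16 + 0.15 × 5.22 = 1.836 + 0.783 = 2.62

2.62%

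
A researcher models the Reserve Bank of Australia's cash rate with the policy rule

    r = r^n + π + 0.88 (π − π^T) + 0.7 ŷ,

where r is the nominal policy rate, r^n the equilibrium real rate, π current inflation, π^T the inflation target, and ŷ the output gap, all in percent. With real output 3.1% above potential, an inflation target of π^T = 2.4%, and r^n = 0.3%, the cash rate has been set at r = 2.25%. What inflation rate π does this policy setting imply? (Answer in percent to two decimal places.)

Output 3.1% above potential → ŷ = 3.1.
Collecting π: r = r^n + (1 + 0.88) π − 0.88 π^T + 0.7 ŷ
1.88 π = 2.25 − 0.3 + 0.88 × 2.4 − 0.7 × 3.1 = 1.892
π = 1.892 / 1.88 = 1.01

1.01%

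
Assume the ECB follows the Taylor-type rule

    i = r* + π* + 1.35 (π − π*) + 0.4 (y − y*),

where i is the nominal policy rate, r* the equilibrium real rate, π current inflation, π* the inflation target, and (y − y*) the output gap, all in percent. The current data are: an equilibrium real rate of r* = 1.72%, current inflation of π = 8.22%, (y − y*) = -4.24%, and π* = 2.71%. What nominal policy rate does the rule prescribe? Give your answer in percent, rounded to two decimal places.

10.17%

i = 1.72 + 2.71 + 1.35 × (8.22 − 2.71) + 0.4 × (-4.24)
   = 1.72 + 2.71 + 7.4385 − 1.696 = 10.17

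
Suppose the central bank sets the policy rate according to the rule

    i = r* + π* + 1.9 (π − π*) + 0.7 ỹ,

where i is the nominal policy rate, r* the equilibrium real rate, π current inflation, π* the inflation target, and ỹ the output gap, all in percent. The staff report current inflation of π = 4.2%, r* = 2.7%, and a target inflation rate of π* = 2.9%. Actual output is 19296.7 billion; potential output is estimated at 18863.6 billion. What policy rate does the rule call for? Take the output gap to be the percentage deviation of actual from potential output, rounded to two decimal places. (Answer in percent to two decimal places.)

9.68%

Output gap = 100 × (19296.7 − 18863.6) / 18863.6 = 2.30%.
i = 2.70 + 2.90 + 1.9 × (4.20 − 2.90) + 0.7 × 2.30
   = 2.70 + 2.9 + 2.47 + 1.61 = 9.68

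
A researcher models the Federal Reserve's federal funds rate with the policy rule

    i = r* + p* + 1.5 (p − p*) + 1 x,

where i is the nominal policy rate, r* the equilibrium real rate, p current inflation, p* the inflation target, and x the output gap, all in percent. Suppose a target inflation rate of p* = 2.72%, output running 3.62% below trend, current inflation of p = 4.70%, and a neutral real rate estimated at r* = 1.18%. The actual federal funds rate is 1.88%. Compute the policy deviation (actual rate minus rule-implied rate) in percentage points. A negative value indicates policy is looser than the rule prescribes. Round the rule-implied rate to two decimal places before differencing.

-1.37 pp

Output 3.62% below potential → x = -3.62.
i = 1.18 + 2.72 + 1.5 × (4.70 − 2.72) + 1 × (-3.62)
   = 1.18 + 2.72 + 2.97 − 3.62 = 3.25
Deviation = 1.88 − 3.25 = -1.37 pp.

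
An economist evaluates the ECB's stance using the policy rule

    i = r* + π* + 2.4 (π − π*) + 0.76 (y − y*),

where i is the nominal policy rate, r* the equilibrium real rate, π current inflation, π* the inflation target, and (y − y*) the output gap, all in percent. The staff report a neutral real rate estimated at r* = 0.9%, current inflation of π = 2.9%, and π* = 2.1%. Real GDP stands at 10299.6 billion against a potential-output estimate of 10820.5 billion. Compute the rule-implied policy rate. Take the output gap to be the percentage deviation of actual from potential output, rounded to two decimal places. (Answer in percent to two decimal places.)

Output gap = 100 × (10299.6 − 10820.5) / 10820.5 = -4.81%.
i = 0.90 + 2.10 + 2.4 × (2.90 − 2.10) + 0.76 × (-4.81)
   = 0.90 + 2.1 + 1.92 − 3.6556 = 1.26

1.26%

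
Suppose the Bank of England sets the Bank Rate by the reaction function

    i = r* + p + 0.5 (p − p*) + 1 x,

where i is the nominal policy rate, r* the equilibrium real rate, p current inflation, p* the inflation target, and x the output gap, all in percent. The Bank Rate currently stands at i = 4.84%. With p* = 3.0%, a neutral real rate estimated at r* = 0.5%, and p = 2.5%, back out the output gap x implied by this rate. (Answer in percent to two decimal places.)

1 x = 4.84 − 0.5 − 2.5 − 0.5 × (2.5 − 3.0) = 2.09
x = 2.09 / 1 = 2.09

2.09%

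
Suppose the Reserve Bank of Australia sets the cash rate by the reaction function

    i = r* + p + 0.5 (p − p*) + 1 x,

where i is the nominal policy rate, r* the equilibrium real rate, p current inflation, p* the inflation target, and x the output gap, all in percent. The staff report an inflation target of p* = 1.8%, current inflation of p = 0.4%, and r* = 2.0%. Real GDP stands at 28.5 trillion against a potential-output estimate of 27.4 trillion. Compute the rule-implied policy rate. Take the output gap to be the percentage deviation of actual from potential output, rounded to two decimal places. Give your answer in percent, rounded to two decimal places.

Output gap = 100 × (28.5 − 27.4) / 27.4 = 4.01%.
i = 2.00 + 0.40 + 0.5 × (0.40 − 1.80) + 1 × 4.01
   = 2.00 + 0.4 − 0.7 + 4.01 = 5.71

5.71%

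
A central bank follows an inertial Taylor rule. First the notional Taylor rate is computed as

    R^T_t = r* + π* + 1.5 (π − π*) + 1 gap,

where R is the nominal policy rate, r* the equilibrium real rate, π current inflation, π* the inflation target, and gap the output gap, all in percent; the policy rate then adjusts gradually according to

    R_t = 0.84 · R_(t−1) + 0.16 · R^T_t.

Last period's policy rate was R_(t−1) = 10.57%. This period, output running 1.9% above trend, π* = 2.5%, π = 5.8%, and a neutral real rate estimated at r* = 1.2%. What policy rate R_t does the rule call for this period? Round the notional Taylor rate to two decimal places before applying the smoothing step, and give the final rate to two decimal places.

Output 1.9% above potential → gap = 1.9.
R^T_t = 1.2 + 2.5 + 1.5 × (5.8 − 2.5) + 1 × 1.9
   = 1.2 + 2.5 + 4.95 + 1.9 = 10.55
R_t = 0.84 × 10.57 + 0.16 × 10.55 = 8.8788 + 1.688 = 10.57

10.57%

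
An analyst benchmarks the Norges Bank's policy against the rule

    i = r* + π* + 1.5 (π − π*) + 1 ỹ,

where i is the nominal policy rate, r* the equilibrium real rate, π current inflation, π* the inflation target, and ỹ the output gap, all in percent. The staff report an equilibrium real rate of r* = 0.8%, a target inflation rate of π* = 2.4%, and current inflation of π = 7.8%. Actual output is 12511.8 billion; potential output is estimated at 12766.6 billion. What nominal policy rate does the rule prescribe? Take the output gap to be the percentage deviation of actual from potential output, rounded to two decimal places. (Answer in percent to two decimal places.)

9.30%

Output gap = 100 × (12511.8 − 12766.6) / 12766.6 = -2.00%.
i = 0.80 + 2.40 + 1.5 × (7.80 − 2.40) + 1 × (-2.00)
   = 0.80 + 2.4 + 8.1 − 2 = 9.30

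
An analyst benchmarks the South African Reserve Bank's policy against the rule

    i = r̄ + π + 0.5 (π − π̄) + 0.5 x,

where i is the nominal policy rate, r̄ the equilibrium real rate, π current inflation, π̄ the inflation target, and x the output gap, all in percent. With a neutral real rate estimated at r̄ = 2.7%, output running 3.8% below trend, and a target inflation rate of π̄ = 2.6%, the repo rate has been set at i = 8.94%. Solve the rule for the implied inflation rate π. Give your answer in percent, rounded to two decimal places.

Output 3.8% below potential → x = -3.8.
Collecting π: i = r̄ + (1 + 0.5) π − 0.5 π̄ + 0.5 x
1.5 π = 8.94 − 2.7 + 0.5 × 2.6 − 0.5 × (-3.8) = 9.44
π = 9.44 / 1.5 = 6.29

6.29%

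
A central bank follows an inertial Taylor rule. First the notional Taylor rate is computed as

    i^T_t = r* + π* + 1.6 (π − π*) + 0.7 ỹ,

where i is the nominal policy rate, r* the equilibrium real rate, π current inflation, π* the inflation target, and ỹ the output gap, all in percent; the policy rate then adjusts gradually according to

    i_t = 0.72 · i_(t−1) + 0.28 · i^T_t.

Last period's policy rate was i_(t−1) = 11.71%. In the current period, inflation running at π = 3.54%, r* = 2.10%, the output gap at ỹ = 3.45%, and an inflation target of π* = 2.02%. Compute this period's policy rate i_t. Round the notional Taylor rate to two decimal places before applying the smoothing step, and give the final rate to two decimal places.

i^T_t = 2.10 + 2.02 + 1.6 × (3.54 − 2.02) + 0.7 × 3.45
   = 2.10 + 2.02 + 2.432 + 2.415 = 8.97
i_t = 0.72 × 11.71 + 0.28 × 8.97 = 8.4312 + 2.5116 = 10.94

10.94%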